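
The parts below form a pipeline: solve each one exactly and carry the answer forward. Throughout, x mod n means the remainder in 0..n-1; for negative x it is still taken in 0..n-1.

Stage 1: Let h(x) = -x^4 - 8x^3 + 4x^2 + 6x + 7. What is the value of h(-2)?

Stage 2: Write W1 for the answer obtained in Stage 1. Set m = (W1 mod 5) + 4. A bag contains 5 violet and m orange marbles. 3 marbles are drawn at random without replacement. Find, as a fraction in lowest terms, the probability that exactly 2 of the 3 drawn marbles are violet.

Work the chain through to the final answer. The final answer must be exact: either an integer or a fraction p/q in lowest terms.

40/143

Stage 1: -1*(-2)^4 - 8*(-2)^3 + 4*(-2)^2 + 6*(-2)^1 + 7 = (-16) + (64) + (16) + (-12) + (7) = 59; answer 59
Stage 2: W1 = 59; m = 8; total draws C(13,3) = 286; favorable C(5,2)*C(8,1) = 80; P = 40/143; answer 40/143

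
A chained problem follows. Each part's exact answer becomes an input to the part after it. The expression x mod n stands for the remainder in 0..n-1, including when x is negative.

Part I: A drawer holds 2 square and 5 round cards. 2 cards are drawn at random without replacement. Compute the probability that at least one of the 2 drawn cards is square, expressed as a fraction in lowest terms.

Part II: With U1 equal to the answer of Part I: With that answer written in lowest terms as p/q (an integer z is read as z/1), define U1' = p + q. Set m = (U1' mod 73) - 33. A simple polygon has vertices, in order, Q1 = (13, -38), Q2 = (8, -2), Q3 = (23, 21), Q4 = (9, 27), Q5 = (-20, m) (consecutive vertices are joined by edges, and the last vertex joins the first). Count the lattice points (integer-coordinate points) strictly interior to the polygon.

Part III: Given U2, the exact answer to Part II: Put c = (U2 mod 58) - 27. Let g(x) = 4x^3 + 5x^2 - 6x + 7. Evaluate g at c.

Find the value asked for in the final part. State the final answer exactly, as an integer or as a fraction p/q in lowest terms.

Part I: total draws C(7,2) = 21; complement C(5,2) = 10; favorable 21 - 10 = 11; P = 11/21; answer 11/21
Part II: U1 = 11/21; threaded value p + q = 32; m = -1; cross terms: (13*-2 - 8*-38)=278, (8*21 - 23*-2)=214, (23*27 - 9*21)=432, (9*-1 - -20*27)=531, (-20*-38 - 13*-1)=773; twice the area = |2228| = 2228; area = 1114; boundary points = 1 + 1 + 2 + 1 + 1 = 6; strictly interior points = area - boundary/2 + 1 = 1112; answer 1112
Part III: U2 = 1112; c = -17; 4*(-17)^3 + 5*(-17)^2 - 6*(-17)^1 + 7 = (-19652) + (1445) + (102) + (7) = -18098; answer -18098

-18098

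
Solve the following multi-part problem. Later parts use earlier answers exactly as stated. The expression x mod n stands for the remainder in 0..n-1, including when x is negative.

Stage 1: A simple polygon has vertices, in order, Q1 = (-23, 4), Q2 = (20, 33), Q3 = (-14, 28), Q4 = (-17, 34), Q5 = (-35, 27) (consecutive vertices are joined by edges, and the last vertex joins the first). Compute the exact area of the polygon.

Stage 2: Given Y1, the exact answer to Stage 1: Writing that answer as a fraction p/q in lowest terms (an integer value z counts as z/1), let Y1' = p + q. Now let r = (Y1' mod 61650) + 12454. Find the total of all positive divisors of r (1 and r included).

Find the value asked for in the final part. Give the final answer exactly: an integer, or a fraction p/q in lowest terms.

Stage 1: cross terms: (-23*33 - 20*4)=-839, (20*28 - -14*33)=1022, (-14*34 - -17*28)=0, (-17*27 - -35*34)=731, (-35*4 - -23*27)=481; twice the area = |1395| = 1395; area = 1395/2; answer 1395/2
Stage 2: Y1 = 1395/2; threaded value p + q = 1397; r = 13851; 13851 = 3^6 * 19; sigma = (1 + 3 + 9 + 27 + 81 + 243 + 729) * (1 + 19) = 1093 * 20 = 21860; answer 21860

21860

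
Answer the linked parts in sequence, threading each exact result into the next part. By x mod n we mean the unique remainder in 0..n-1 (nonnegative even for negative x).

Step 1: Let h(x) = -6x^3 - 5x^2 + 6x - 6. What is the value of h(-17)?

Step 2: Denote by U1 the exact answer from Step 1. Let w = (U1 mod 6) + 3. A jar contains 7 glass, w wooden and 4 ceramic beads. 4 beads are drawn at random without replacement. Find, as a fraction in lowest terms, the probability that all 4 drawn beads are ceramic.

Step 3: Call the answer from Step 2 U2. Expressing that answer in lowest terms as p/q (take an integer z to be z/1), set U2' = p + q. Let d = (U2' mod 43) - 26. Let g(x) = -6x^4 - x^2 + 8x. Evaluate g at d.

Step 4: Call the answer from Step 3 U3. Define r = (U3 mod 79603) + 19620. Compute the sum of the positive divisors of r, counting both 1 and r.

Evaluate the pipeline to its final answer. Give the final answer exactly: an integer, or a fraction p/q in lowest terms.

166320

Step 1: -6*(-17)^3 - 5*(-17)^2 + 6*(-17)^1 - 6 = (29478) + (-1445) + (-102) + (-6) = 27925; answer 27925
Step 2: U1 = 27925; w = 4; total draws C(15,4) = 1365; favorable C(4,4) = 1; P = 1/1365; answer 1/1365
Step 3: U2 = 1/1365; threaded value p + q = 1366; d = 7; -6*(7)^4 - 1*(7)^2 + 8*(7)^1 = (-14406) + (-49) + (56) = -14399; answer -14399
Step 4: U3 = -14399; r = 84824; 84824 = 2^3 * 23 * 461; sigma = (1 + 2 + 4 + 8) * (1 + 23) * (1 + 461) = 15 * 24 * 462 = 166320; answer 166320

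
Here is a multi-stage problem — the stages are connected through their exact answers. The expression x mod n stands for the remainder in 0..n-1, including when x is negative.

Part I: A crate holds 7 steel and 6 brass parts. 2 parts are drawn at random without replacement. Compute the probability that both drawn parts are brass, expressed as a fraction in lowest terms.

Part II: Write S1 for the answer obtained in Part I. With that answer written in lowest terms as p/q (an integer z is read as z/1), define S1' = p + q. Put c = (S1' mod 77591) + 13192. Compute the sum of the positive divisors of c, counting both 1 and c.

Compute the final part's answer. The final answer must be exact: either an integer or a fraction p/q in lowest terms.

Part I: total draws C(13,2) = 78; favorable C(6,2) = 15; P = 5/26; answer 5/26
Part II: S1 = 5/26; threaded value p + q = 31; c = 13223; 13223 = 7 * 1889; sigma = (1 + 7) * (1 + 1889) = 8 * 1890 = 15120; answer 15120

15120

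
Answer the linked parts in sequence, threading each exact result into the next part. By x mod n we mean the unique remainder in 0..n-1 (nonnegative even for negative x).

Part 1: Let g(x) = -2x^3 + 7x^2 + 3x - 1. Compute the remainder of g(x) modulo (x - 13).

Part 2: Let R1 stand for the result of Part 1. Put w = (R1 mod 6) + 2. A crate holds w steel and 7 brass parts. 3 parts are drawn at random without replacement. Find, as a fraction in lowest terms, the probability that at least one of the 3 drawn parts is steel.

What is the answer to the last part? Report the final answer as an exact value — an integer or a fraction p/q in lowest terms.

17/24

Part 1: remainder = value at the root: -2*(13)^3 + 7*(13)^2 + 3*(13)^1 - 1 = (-4394) + (1183) + (39) + (-1) = -3173; answer -3173
Part 2: R1 = -3173; w = 3; total draws C(10,3) = 120; complement C(7,3) = 35; favorable 120 - 35 = 85; P = 17/24; answer 17/24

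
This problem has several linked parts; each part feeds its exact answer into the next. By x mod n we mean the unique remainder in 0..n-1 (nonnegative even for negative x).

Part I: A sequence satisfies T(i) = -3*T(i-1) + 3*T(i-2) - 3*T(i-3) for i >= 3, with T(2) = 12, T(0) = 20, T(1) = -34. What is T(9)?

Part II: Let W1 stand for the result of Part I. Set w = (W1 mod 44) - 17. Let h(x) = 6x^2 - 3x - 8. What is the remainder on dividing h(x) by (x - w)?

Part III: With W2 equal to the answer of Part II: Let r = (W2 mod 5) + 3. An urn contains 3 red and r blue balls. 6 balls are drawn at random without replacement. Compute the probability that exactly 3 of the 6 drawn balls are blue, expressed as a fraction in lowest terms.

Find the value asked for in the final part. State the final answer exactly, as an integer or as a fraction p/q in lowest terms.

Part I: T(3) = -3*(12) + 3*(-34) - 3*(20) = -198; iterating: T(3)=-198, T(4)=732, T(5)=-2826, T(6)=11268, T(7)=-44478, T(8)=175716, T(9)=-694386; answer -694386
Part II: W1 = -694386; w = 5; remainder = value at the root: 6*(5)^2 - 3*(5)^1 - 8 = (150) + (-15) + (-8) = 127; answer 127
Part III: W2 = 127; r = 5; total draws C(8,6) = 28; favorable C(5,3)*C(3,3) = 10; P = 5/14; answer 5/14

5/14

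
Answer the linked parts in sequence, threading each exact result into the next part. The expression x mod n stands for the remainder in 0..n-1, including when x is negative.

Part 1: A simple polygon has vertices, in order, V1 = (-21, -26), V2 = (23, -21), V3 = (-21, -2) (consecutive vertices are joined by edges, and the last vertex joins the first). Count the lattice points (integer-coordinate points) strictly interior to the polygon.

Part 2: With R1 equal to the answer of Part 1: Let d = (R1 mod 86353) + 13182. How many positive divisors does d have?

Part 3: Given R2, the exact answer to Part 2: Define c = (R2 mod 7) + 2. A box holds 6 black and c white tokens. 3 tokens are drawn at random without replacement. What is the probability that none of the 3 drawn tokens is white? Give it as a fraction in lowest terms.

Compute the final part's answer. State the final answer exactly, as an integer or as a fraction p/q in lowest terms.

10/143

Part 1: cross terms: (-21*-21 - 23*-26)=1039, (23*-2 - -21*-21)=-487, (-21*-26 - -21*-2)=504; twice the area = |1056| = 1056; area = 528; boundary points = 1 + 1 + 24 = 26; strictly interior points = area - boundary/2 + 1 = 516; answer 516
Part 2: R1 = 516; d = 13698; 13698 = 2 * 3^2 * 761; number of divisors = (1+1) * (2+1) * (1+1) = 12; answer 12
Part 3: R2 = 12; c = 7; total draws C(13,3) = 286; favorable C(6,3) = 20; P = 10/143; answer 10/143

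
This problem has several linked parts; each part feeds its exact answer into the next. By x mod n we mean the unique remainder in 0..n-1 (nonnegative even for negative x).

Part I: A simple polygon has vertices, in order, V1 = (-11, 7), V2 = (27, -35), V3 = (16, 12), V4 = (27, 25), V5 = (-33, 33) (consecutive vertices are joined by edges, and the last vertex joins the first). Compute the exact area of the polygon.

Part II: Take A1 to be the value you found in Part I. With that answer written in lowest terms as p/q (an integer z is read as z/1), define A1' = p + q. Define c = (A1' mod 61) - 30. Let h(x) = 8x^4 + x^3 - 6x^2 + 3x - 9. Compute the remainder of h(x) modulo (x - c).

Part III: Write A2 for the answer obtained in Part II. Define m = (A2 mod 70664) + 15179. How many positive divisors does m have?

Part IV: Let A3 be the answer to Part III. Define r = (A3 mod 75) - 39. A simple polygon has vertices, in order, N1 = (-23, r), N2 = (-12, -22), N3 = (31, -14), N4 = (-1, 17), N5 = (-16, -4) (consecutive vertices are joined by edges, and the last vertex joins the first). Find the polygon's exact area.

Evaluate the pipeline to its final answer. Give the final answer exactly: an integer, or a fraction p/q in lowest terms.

Part I: cross terms: (-11*-35 - 27*7)=196, (27*12 - 16*-35)=884, (16*25 - 27*12)=76, (27*33 - -33*25)=1716, (-33*7 - -11*33)=132; twice the area = |3004| = 3004; area = 1502; answer 1502
Part II: A1 = 1502; threaded value p + q = 1503; c = 9; remainder = value at the root: 8*(9)^4 + 1*(9)^3 - 6*(9)^2 + 3*(9)^1 - 9 = (52488) + (729) + (-486) + (27) + (-9) = 52749; answer 52749
Part III: A2 = 52749; m = 67928; 67928 = 2^3 * 7 * 1213; number of divisors = (3+1) * (1+1) * (1+1) = 16; answer 16
Part IV: A3 = 16; r = -23; cross terms: (-23*-22 - -12*-23)=230, (-12*-14 - 31*-22)=850, (31*17 - -1*-14)=513, (-1*-4 - -16*17)=276, (-16*-23 - -23*-4)=276; twice the area = |2145| = 2145; area = 2145/2; answer 2145/2

2145/2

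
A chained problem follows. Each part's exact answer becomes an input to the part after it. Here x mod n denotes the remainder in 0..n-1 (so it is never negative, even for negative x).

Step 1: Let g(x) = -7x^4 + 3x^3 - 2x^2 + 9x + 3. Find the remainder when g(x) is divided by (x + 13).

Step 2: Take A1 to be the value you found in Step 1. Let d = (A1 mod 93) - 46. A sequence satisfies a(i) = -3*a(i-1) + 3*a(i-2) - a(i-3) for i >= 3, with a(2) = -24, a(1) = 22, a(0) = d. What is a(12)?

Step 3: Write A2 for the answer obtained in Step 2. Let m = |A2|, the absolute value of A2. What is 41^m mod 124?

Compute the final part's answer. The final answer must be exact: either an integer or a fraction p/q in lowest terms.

Step 1: remainder = value at the root: -7*(-13)^4 + 3*(-13)^3 - 2*(-13)^2 + 9*(-13)^1 + 3 = (-199927) + (-6591) + (-338) + (-117) + (3) = -206970; answer -206970
Step 2: A1 = -206970; d = 2; a(3) = -3*(-24) + 3*(22) - 1*(2) = 136; iterating: a(3)=136, a(4)=-502, a(5)=1938, a(6)=-7456, a(7)=28684, a(8)=-110358, a(9)=424582, a(10)=-1633504, a(11)=6284616, a(12)=-24178942; answer -24178942
Step 3: A2 = -24178942; m = 24178942; squarings mod 124: 41^1=41, 41^2=69, 41^4=49, 41^8=45, 41^16=41, 41^32=69, 41^64=49, 41^128=45, 41^256=41, 41^512=69, 41^1024=49, 41^2048=45, 41^4096=41, 41^8192=69, 41^16384=49, 41^32768=45, 41^65536=41, 41^131072=69, 41^262144=49, 41^524288=45, 41^1048576=41, 41^2097152=69, 41^4194304=49, 41^8388608=45, 41^16777216=41; 41^24178942 = 41^2 * 41^4 * 41^8 * 41^16 * 41^32 * 41^64 * 41^128 * 41^4096 * 41^8192 * 41^16384 * 41^32768 * 41^1048576 * 41^2097152 * 41^4194304 * 41^16777216 = 113 (mod 124); answer 113

113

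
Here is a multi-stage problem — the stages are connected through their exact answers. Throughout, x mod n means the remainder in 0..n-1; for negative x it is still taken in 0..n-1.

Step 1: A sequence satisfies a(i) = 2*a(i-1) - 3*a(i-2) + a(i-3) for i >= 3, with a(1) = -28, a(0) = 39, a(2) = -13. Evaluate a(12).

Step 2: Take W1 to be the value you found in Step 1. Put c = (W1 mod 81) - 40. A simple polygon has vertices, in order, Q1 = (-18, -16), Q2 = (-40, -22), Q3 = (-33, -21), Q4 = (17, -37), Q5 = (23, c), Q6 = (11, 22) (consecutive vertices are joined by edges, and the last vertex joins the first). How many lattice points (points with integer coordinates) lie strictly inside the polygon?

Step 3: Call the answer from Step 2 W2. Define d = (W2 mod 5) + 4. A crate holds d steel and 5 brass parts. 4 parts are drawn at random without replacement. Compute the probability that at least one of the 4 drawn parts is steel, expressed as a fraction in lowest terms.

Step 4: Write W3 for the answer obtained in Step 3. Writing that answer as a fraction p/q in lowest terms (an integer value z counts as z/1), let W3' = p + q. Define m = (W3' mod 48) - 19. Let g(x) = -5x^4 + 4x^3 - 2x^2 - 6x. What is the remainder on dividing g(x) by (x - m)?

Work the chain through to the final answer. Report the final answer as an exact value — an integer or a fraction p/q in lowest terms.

-110808

Step 1: a(3) = 2*(-13) - 3*(-28) + 1*(39) = 97; iterating: a(3)=97, a(4)=205, a(5)=106, a(6)=-306, a(7)=-725, a(8)=-426, a(9)=1017, a(10)=2587, a(11)=1697, a(12)=-3350; answer -3350
Step 2: W1 = -3350; c = 12; cross terms: (-18*-22 - -40*-16)=-244, (-40*-21 - -33*-22)=114, (-33*-37 - 17*-21)=1578, (17*12 - 23*-37)=1055, (23*22 - 11*12)=374, (11*-16 - -18*22)=220; twice the area = |3097| = 3097; area = 3097/2; boundary points = 2 + 1 + 2 + 1 + 2 + 1 = 9; strictly interior points = area - boundary/2 + 1 = 1545; answer 1545
Step 3: W2 = 1545; d = 4; total draws C(9,4) = 126; complement C(5,4) = 5; favorable 126 - 5 = 121; P = 121/126; answer 121/126
Step 4: W3 = 121/126; threaded value p + q = 247; m = -12; remainder = value at the root: -5*(-12)^4 + 4*(-12)^3 - 2*(-12)^2 - 6*(-12)^1 = (-103680) + (-6912) + (-288) + (72) = -110808; answer -110808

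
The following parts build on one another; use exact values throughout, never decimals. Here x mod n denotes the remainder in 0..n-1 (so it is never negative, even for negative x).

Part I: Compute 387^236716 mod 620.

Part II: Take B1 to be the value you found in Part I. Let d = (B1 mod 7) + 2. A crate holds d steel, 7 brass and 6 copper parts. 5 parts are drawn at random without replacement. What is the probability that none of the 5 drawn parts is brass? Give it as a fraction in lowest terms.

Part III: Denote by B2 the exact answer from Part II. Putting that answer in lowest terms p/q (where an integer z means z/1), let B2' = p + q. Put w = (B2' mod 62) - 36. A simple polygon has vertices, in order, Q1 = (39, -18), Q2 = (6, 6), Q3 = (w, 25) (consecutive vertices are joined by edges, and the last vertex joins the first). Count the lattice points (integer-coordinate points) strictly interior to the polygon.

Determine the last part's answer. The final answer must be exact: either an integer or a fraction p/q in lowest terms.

Part I: squarings mod 620: 387^1=387, 387^2=349, 387^4=281, 387^8=221, 387^16=481, 387^32=101, 387^64=281, 387^128=221, 387^256=481, 387^512=101, 387^1024=281, 387^2048=221, 387^4096=481, 387^8192=101, 387^16384=281, 387^32768=221, 387^65536=481, 387^131072=101; 387^236716 = 387^4 * 387^8 * 387^32 * 387^128 * 387^1024 * 387^2048 * 387^4096 * 387^32768 * 387^65536 * 387^131072 = 481 (mod 620); answer 481
Part II: B1 = 481; d = 7; total draws C(20,5) = 15504; favorable C(13,5) = 1287; P = 429/5168; answer 429/5168
Part III: B2 = 429/5168; threaded value p + q = 5597; w = -19; cross terms: (39*6 - 6*-18)=342, (6*25 - -19*6)=264, (-19*-18 - 39*25)=-633; twice the area = |-27| = 27; area = 27/2; boundary points = 3 + 1 + 1 = 5; strictly interior points = area - boundary/2 + 1 = 12; answer 12

12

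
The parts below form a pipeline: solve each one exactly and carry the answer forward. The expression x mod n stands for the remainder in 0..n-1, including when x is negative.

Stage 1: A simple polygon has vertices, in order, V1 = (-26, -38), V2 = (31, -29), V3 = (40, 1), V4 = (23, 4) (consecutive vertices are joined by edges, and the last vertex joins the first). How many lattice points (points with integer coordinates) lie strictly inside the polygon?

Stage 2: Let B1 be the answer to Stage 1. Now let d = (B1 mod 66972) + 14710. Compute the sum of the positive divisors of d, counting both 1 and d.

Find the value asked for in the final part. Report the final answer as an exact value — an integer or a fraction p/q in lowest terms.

16380

Stage 1: cross terms: (-26*-29 - 31*-38)=1932, (31*1 - 40*-29)=1191, (40*4 - 23*1)=137, (23*-38 - -26*4)=-770; twice the area = |2490| = 2490; area = 1245; boundary points = 3 + 3 + 1 + 7 = 14; strictly interior points = area - boundary/2 + 1 = 1239; answer 1239
Stage 2: B1 = 1239; d = 15949; 15949 = 41 * 389; sigma = (1 + 41) * (1 + 389) = 42 * 390 = 16380; answer 16380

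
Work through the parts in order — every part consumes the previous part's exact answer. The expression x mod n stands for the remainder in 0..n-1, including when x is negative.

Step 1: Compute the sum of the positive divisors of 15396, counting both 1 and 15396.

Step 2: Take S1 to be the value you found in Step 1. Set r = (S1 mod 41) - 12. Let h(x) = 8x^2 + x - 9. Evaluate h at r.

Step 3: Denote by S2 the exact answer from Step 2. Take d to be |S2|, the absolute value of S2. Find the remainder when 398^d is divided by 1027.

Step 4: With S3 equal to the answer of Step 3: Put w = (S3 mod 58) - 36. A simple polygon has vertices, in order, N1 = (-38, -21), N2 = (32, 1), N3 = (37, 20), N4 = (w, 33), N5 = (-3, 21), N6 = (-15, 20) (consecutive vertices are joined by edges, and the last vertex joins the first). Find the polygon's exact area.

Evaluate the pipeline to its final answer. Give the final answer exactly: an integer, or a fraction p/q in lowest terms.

Step 1: 15396 = 2^2 * 3 * 1283; sigma = (1 + 2 + 4) * (1 + 3) * (1 + 1283) = 7 * 4 * 1284 = 35952; answer 35952
Step 2: S1 = 35952; r = 24; 8*(24)^2 + 1*(24)^1 - 9 = (4608) + (24) + (-9) = 4623; answer 4623
Step 3: S2 = 4623; d = 4623; squarings mod 1027: 398^1=398, 398^2=246, 398^4=950, 398^8=794, 398^16=885, 398^32=651, 398^64=677, 398^128=287, 398^256=209, 398^512=547, 398^1024=352, 398^2048=664, 398^4096=313; 398^4623 = 398^1 * 398^2 * 398^4 * 398^8 * 398^512 * 398^4096 = 96 (mod 1027); answer 96
Step 4: S3 = 96; w = 2; cross terms: (-38*1 - 32*-21)=634, (32*20 - 37*1)=603, (37*33 - 2*20)=1181, (2*21 - -3*33)=141, (-3*20 - -15*21)=255, (-15*-21 - -38*20)=1075; twice the area = |3889| = 3889; area = 3889/2; answer 3889/2

3889/2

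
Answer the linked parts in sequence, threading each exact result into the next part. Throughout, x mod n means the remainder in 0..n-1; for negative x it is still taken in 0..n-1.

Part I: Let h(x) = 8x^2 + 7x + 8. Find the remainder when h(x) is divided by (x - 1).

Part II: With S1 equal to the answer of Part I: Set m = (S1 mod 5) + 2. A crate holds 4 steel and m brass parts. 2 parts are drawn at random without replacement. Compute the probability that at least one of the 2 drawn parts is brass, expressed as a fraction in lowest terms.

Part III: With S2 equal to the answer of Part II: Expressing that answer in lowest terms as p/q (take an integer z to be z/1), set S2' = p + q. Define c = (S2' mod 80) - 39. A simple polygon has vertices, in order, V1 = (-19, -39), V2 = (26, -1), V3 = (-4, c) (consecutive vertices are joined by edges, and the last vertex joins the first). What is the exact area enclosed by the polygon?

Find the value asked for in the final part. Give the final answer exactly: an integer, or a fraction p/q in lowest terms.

75/2

Part I: remainder = value at the root: 8*(1)^2 + 7*(1)^1 + 8 = (8) + (7) + (8) = 23; answer 23
Part II: S1 = 23; m = 5; total draws C(9,2) = 36; complement C(4,2) = 6; favorable 36 - 6 = 30; P = 5/6; answer 5/6
Part III: S2 = 5/6; threaded value p + q = 11; c = -28; cross terms: (-19*-1 - 26*-39)=1033, (26*-28 - -4*-1)=-732, (-4*-39 - -19*-28)=-376; twice the area = |-75| = 75; area = 75/2; answer 75/2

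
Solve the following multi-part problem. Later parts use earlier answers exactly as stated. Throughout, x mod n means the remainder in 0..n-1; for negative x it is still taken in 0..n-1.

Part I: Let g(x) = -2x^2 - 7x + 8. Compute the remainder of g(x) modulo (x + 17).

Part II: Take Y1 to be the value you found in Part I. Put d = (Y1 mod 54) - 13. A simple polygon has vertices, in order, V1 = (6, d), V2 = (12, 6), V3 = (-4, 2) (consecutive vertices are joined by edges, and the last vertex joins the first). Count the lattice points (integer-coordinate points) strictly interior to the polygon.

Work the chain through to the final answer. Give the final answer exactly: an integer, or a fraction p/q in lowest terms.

133

Part I: remainder = value at the root: -2*(-17)^2 - 7*(-17)^1 + 8 = (-578) + (119) + (8) = -451; answer -451
Part II: Y1 = -451; d = 22; cross terms: (6*6 - 12*22)=-228, (12*2 - -4*6)=48, (-4*22 - 6*2)=-100; twice the area = |-280| = 280; area = 140; boundary points = 2 + 4 + 10 = 16; strictly interior points = area - boundary/2 + 1 = 133; answer 133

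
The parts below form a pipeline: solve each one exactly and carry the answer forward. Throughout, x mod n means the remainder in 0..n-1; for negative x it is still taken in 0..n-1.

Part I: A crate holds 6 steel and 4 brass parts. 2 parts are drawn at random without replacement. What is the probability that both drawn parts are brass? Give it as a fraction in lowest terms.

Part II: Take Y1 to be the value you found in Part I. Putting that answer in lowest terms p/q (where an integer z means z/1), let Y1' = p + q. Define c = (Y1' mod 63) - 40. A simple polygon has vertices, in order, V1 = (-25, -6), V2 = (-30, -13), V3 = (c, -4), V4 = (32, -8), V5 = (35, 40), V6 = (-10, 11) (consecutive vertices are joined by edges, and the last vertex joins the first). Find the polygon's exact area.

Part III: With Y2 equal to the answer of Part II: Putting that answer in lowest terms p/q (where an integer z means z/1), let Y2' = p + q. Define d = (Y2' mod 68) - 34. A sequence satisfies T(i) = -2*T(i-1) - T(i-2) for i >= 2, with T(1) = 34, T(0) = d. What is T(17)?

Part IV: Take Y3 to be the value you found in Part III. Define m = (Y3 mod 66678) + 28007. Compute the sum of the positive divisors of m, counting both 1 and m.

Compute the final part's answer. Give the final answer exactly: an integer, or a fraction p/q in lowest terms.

Part I: total draws C(10,2) = 45; favorable C(4,2) = 6; P = 2/15; answer 2/15
Part II: Y1 = 2/15; threaded value p + q = 17; c = -23; cross terms: (-25*-13 - -30*-6)=145, (-30*-4 - -23*-13)=-179, (-23*-8 - 32*-4)=312, (32*40 - 35*-8)=1560, (35*11 - -10*40)=785, (-10*-6 - -25*11)=335; twice the area = |2958| = 2958; area = 1479; answer 1479
Part III: Y2 = 1479; threaded value p + q = 1480; d = 18; T(2) = -2*(34) - 1*(18) = -86; iterating: T(2)=-86, T(3)=138, T(4)=-190, T(5)=242, T(6)=-294, T(7)=346, T(8)=-398, T(9)=450, T(10)=-502, T(11)=554, T(12)=-606, T(13)=658, T(14)=-710, T(15)=762, T(16)=-814, T(17)=866; answer 866
Part IV: Y3 = 866; m = 28873; 28873 = 13 * 2221; sigma = (1 + 13) * (1 + 2221) = 14 * 2222 = 31108; answer 31108

31108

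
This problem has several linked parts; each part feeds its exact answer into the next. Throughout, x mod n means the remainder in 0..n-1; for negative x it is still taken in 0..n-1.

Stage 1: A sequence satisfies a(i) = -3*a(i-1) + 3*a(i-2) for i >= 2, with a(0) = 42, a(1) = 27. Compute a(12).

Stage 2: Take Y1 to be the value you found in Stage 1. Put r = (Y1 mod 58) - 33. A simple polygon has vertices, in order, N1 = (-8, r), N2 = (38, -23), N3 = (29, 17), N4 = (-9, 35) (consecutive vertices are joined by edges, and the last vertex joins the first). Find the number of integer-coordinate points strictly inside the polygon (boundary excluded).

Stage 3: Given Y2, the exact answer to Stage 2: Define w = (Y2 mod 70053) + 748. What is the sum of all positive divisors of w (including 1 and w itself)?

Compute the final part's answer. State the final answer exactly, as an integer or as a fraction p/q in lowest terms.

3376

Stage 1: a(2) = -3*(27) + 3*(42) = 45; iterating: a(2)=45, a(3)=-54, a(4)=297, a(5)=-1053, a(6)=4050, a(7)=-15309, a(8)=58077, a(9)=-220158, a(10)=834705, a(11)=-3164589, a(12)=11997882; answer 11997882
Stage 2: Y1 = 11997882; r = -31; cross terms: (-8*-23 - 38*-31)=1362, (38*17 - 29*-23)=1313, (29*35 - -9*17)=1168, (-9*-31 - -8*35)=559; twice the area = |4402| = 4402; area = 2201; boundary points = 2 + 1 + 2 + 1 = 6; strictly interior points = area - boundary/2 + 1 = 2199; answer 2199
Stage 3: Y2 = 2199; w = 2947; 2947 = 7 * 421; sigma = (1 + 7) * (1 + 421) = 8 * 422 = 3376; answer 3376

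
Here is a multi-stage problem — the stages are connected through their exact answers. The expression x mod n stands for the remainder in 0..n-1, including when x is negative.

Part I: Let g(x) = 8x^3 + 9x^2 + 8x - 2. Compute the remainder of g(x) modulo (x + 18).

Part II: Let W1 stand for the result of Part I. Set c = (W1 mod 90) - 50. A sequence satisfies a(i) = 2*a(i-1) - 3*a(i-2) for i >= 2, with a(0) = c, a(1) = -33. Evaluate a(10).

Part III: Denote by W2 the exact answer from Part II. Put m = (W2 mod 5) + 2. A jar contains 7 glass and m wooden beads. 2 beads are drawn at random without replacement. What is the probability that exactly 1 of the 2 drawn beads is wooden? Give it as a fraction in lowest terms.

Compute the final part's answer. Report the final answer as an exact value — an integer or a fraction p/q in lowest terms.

Part I: remainder = value at the root: 8*(-18)^3 + 9*(-18)^2 + 8*(-18)^1 - 2 = (-46656) + (2916) + (-144) + (-2) = -43886; answer -43886
Part II: W1 = -43886; c = -16; a(2) = 2*(-33) - 3*(-16) = -18; iterating: a(2)=-18, a(3)=63, a(4)=180, a(5)=171, a(6)=-198, a(7)=-909, a(8)=-1224, a(9)=279, a(10)=4230; answer 4230
Part III: W2 = 4230; m = 2; total draws C(9,2) = 36; favorable C(2,1)*C(7,1) = 14; P = 7/18; answer 7/18

7/18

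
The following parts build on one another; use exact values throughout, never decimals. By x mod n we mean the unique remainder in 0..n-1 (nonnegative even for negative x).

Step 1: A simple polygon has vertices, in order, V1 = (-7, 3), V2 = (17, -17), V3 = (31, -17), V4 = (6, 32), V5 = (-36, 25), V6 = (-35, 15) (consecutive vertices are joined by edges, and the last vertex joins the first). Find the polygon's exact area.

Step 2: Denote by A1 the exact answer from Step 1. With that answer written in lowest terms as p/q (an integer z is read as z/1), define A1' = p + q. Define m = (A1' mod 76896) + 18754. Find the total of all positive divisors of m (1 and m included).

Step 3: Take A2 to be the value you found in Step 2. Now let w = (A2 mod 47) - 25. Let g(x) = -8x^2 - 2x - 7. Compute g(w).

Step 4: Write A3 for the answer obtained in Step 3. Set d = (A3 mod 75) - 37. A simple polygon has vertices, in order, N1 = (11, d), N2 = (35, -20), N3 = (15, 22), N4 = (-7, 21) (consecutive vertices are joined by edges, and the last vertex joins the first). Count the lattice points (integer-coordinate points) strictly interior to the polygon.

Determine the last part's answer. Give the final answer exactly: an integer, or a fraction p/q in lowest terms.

834

Step 1: cross terms: (-7*-17 - 17*3)=68, (17*-17 - 31*-17)=238, (31*32 - 6*-17)=1094, (6*25 - -36*32)=1302, (-36*15 - -35*25)=335, (-35*3 - -7*15)=0; twice the area = |3037| = 3037; area = 3037/2; answer 3037/2
Step 2: A1 = 3037/2; threaded value p + q = 3039; m = 21793; 21793 = 19 * 31 * 37; sigma = (1 + 19) * (1 + 31) * (1 + 37) = 20 * 32 * 38 = 24320; answer 24320
Step 3: A2 = 24320; w = -4; -8*(-4)^2 - 2*(-4)^1 - 7 = (-128) + (8) + (-7) = -127; answer -127
Step 4: A3 = -127; d = -14; cross terms: (11*-20 - 35*-14)=270, (35*22 - 15*-20)=1070, (15*21 - -7*22)=469, (-7*-14 - 11*21)=-133; twice the area = |1676| = 1676; area = 838; boundary points = 6 + 2 + 1 + 1 = 10; strictly interior points = area - boundary/2 + 1 = 834; answer 834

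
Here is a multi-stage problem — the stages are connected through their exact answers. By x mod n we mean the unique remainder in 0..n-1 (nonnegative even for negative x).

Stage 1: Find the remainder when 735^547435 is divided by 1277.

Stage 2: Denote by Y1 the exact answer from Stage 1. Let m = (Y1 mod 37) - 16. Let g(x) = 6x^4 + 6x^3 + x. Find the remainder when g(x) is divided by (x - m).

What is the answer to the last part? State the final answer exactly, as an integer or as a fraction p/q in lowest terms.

Stage 1: squarings mod 1277: 735^1=735, 735^2=54, 735^4=362, 735^8=790, 735^16=924, 735^32=740, 735^64=1044, 735^128=655, 735^256=1230, 735^512=932, 735^1024=264, 735^2048=738, 735^4096=642, 735^8192=970, 735^16384=1028, 735^32768=705, 735^65536=272, 735^131072=1195, 735^262144=339, 735^524288=1268; 735^547435 = 735^1 * 735^2 * 735^8 * 735^32 * 735^64 * 735^512 * 735^2048 * 735^4096 * 735^16384 * 735^524288 = 140 (mod 1277); answer 140
Stage 2: Y1 = 140; m = 13; remainder = value at the root: 6*(13)^4 + 6*(13)^3 + 1*(13)^1 = (171366) + (13182) + (13) = 184561; answer 184561

184561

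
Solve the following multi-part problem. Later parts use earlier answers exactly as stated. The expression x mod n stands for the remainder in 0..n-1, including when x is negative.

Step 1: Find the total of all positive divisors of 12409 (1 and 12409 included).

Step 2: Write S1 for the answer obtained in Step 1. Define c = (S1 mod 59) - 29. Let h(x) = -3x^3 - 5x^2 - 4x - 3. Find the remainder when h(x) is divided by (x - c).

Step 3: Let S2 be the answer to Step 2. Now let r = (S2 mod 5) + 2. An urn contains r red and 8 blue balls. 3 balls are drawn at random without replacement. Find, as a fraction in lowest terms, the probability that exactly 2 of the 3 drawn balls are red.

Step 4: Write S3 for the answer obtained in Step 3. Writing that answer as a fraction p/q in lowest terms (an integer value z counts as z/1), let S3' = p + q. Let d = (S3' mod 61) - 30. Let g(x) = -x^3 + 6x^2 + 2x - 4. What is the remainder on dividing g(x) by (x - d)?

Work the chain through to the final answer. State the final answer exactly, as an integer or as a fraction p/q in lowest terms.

Step 1: 12409 is prime, so its only divisors are 1 and 12409; sigma = 1 + 12409 = 12410; answer 12410
Step 2: S1 = 12410; c = -9; remainder = value at the root: -3*(-9)^3 - 5*(-9)^2 - 4*(-9)^1 - 3 = (2187) + (-405) + (36) + (-3) = 1815; answer 1815
Step 3: S2 = 1815; r = 2; total draws C(10,3) = 120; favorable C(2,2)*C(8,1) = 8; P = 1/15; answer 1/15
Step 4: S3 = 1/15; threaded value p + q = 16; d = -14; remainder = value at the root: -1*(-14)^3 + 6*(-14)^2 + 2*(-14)^1 - 4 = (2744) + (1176) + (-28) + (-4) = 3888; answer 3888

3888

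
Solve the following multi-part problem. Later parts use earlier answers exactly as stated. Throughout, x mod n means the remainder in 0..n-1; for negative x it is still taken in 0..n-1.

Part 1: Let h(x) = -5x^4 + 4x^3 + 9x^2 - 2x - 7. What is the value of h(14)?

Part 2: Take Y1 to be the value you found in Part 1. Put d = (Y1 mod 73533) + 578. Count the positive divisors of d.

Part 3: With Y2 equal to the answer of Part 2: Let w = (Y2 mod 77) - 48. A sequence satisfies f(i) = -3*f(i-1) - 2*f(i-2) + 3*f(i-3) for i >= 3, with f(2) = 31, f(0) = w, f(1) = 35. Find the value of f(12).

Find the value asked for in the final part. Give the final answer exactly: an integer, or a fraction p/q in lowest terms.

-311843

Part 1: -5*(14)^4 + 4*(14)^3 + 9*(14)^2 - 2*(14)^1 - 7 = (-192080) + (10976) + (1764) + (-28) + (-7) = -179375; answer -179375
Part 2: Y1 = -179375; d = 41802; 41802 = 2 * 3 * 6967; number of divisors = (1+1) * (1+1) * (1+1) = 8; answer 8
Part 3: Y2 = 8; w = -40; f(3) = -3*(31) - 2*(35) + 3*(-40) = -283; iterating: f(3)=-283, f(4)=892, f(5)=-2017, f(6)=3418, f(7)=-3544, f(8)=-2255, f(9)=24107, f(10)=-78443, f(11)=180350, f(12)=-311843; answer -311843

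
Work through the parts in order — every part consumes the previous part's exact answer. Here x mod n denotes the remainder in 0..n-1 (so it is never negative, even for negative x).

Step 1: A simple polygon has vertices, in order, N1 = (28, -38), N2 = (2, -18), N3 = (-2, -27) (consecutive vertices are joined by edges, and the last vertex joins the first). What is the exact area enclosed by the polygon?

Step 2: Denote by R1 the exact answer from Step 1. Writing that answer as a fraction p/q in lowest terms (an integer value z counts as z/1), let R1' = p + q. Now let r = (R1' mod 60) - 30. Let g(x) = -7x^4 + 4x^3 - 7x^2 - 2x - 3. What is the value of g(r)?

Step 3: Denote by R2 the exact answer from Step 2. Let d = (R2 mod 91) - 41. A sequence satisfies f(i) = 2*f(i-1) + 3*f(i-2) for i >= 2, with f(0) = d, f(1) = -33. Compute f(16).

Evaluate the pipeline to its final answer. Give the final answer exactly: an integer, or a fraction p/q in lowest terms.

Step 1: cross terms: (28*-18 - 2*-38)=-428, (2*-27 - -2*-18)=-90, (-2*-38 - 28*-27)=832; twice the area = |314| = 314; area = 157; answer 157
Step 2: R1 = 157; threaded value p + q = 158; r = 8; -7*(8)^4 + 4*(8)^3 - 7*(8)^2 - 2*(8)^1 - 3 = (-28672) + (2048) + (-448) + (-16) + (-3) = -27091; answer -27091
Step 3: R2 = -27091; d = -14; f(2) = 2*(-33) + 3*(-14) = -108; iterating: f(2)=-108, f(3)=-315, f(4)=-954, f(5)=-2853, f(6)=-8568, f(7)=-25695, f(8)=-77094, f(9)=-231273, f(10)=-693828, f(11)=-2081475, f(12)=-6244434, f(13)=-18733293, f(14)=-56199888, f(15)=-168599655, f(16)=-505798974; answer -505798974

-505798974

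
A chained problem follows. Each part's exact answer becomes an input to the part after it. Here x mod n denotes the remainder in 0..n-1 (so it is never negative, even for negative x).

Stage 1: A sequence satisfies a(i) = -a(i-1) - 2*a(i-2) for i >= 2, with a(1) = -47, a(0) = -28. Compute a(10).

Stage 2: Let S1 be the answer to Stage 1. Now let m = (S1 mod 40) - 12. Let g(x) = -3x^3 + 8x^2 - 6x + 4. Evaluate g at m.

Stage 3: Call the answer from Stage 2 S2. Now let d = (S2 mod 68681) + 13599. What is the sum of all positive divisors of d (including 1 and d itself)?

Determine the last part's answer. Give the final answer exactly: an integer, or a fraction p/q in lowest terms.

Stage 1: a(2) = -1*(-47) - 2*(-28) = 103; iterating: a(2)=103, a(3)=-9, a(4)=-197, a(5)=215, a(6)=179, a(7)=-609, a(8)=251, a(9)=967, a(10)=-1469; answer -1469
Stage 2: S1 = -1469; m = -1; -3*(-1)^3 + 8*(-1)^2 - 6*(-1)^1 + 4 = (3) + (8) + (6) + (4) = 21; answer 21
Stage 3: S2 = 21; d = 13620; 13620 = 2^2 * 3 * 5 * 227; sigma = (1 + 2 + 4) * (1 + 3) * (1 + 5) * (1 + 227) = 7 * 4 * 6 * 228 = 38304; answer 38304

38304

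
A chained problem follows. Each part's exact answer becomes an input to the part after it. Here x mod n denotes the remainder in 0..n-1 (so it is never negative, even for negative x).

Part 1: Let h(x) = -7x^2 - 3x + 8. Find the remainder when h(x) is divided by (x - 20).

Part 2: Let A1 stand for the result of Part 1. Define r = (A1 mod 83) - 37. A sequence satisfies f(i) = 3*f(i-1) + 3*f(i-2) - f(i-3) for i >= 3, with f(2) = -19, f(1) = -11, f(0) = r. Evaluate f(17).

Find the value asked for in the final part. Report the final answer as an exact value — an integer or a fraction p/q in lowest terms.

Part 1: remainder = value at the root: -7*(20)^2 - 3*(20)^1 + 8 = (-2800) + (-60) + (8) = -2852; answer -2852
Part 2: A1 = -2852; r = 16; f(3) = 3*(-19) + 3*(-11) - 1*(16) = -106; iterating: f(3)=-106, f(4)=-364, f(5)=-1391, f(6)=-5159, f(7)=-19286, f(8)=-71944, f(9)=-268531, f(10)=-1002139, f(11)=-3740066, f(12)=-13958084, f(13)=-52092311, f(14)=-194411119, f(15)=-725552206, f(16)=-2707797664, f(17)=-10105638491; answer -10105638491

-10105638491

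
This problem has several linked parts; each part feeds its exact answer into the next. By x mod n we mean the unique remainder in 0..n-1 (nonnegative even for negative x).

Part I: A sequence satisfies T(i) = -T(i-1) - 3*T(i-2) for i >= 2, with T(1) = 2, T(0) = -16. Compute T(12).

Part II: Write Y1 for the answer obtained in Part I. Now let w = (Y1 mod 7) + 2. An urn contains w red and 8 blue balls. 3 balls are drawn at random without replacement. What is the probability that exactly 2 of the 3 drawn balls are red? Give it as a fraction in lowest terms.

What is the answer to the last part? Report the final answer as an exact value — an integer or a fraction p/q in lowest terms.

8/55

Part I: T(2) = -1*(2) - 3*(-16) = 46; iterating: T(2)=46, T(3)=-52, T(4)=-86, T(5)=242, T(6)=16, T(7)=-742, T(8)=694, T(9)=1532, T(10)=-3614, T(11)=-982, T(12)=11824; answer 11824
Part II: Y1 = 11824; w = 3; total draws C(11,3) = 165; favorable C(3,2)*C(8,1) = 24; P = 8/55; answer 8/55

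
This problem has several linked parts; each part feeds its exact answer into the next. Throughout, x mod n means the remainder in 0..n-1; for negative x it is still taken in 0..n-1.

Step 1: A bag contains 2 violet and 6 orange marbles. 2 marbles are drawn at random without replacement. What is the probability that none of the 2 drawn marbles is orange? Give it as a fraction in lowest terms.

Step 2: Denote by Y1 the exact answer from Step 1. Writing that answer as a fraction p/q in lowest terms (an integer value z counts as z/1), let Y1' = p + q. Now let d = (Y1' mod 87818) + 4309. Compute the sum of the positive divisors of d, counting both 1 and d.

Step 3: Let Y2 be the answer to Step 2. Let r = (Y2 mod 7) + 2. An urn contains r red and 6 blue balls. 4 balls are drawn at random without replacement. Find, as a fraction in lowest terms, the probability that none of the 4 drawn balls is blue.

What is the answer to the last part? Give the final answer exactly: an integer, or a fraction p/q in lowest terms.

1/210

Step 1: total draws C(8,2) = 28; favorable C(2,2) = 1; P = 1/28; answer 1/28
Step 2: Y1 = 1/28; threaded value p + q = 29; d = 4338; 4338 = 2 * 3^2 * 241; sigma = (1 + 2) * (1 + 3 + 9) * (1 + 241) = 3 * 13 * 242 = 9438; answer 9438
Step 3: Y2 = 9438; r = 4; total draws C(10,4) = 210; favorable C(4,4) = 1; P = 1/210; answer 1/210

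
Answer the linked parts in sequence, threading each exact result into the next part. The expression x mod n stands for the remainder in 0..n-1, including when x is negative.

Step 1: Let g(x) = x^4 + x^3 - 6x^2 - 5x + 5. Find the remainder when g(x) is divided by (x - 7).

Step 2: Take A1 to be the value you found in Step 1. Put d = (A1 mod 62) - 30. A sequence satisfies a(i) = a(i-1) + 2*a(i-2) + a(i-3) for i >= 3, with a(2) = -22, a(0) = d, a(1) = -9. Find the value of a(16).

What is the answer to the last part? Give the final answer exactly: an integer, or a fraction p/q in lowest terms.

-1234030

Step 1: remainder = value at the root: 1*(7)^4 + 1*(7)^3 - 6*(7)^2 - 5*(7)^1 + 5 = (2401) + (343) + (-294) + (-35) + (5) = 2420; answer 2420
Step 2: A1 = 2420; d = -28; a(3) = 1*(-22) + 2*(-9) + 1*(-28) = -68; iterating: a(3)=-68, a(4)=-121, a(5)=-279, a(6)=-589, a(7)=-1268, a(8)=-2725, a(9)=-5850, a(10)=-12568, a(11)=-26993, a(12)=-57979, a(13)=-124533, a(14)=-267484, a(15)=-574529, a(16)=-1234030; answer -1234030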